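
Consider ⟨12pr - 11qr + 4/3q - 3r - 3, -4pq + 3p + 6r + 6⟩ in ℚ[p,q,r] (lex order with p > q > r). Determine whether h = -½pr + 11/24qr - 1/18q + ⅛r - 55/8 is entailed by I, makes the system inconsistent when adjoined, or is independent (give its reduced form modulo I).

Adjoining -½pr + 11/24qr - 1/18q + ⅛r - 55/8 makes the ideal the whole ring: the system is inconsistent.

First compute the reduced Gröbner basis of I by Buchberger's algorithm.
f_1 = 12pr - 11qr + 4/3q - 3r - 3, LT = pr.
f_2 = -4pq + 3p + 6r + 6, LT = pq.

S(f_1,f_2): lcm = pqr. S = ¾pr - 11/12q²r + 1/9q² - ¼qr - ¼q + 3/2r² + 3/2r.
  leading term pr: subtract (1/16)·f_1 from ¾pr - 11/12q²r + 1/9q² - ¼qr - ¼q + 3/2r² + 3/2r → -11/12q²r + 1/9q² + 7/16qr - ⅓q + 3/2r² + 27/16r + 3/16
  leading term q²r: no divisor's leading term divides it; move -11/12q²r to the remainder.
  leading term q²: no divisor's leading term divides it; move 1/9q² to the remainder.
  leading term qr: no divisor's leading term divides it; move 7/16qr to the remainder.
  leading term q: no divisor's leading term divides it; move -⅓q to the remainder.
  leading term r²: no divisor's leading term divides it; move 3/2r² to the remainder.
  leading term r: no divisor's leading term divides it; move 27/16r to the remainder.
  leading term 1: no divisor's leading term divides it; move 3/16 to the remainder.
  remainder -11/12q²r + 1/9q² + 7/16qr - ⅓q + 3/2r² + 27/16r + 3/16 ≠ 0; add k_3 = -11/12q²r + 1/9q² + 7/16qr - ⅓q + 3/2r² + 27/16r + 3/16 to the basis.

The other S-polynomials (S(f_1,k_3), S(f_2,k_3)) all reduce to 0 modulo the current basis, so we have a Gröbner basis.
Inter-reduce: drop elements whose leading term is divisible by another's, tail-reduce, and make monic.
Reduced Gröbner basis: {pq - ¾p - 3/2r - 3/2, pr - 11/12qr + 1/9q - ¼r - ¼, q²r - 4/33q² - 21/44qr + 4/11q - 18/11r² - 81/44r - 9/44}.
Label its elements g_1 = pq - ¾p - 3/2r - 3/2, g_2 = pr - 11/12qr + 1/9q - ¼r - ¼, g_3 = q²r - 4/33q² - 21/44qr + 4/11q - 18/11r² - 81/44r - 9/44.

Reduce h = -½pr + 11/24qr - 1/18q + ⅛r - 55/8 modulo G:
  leading term pr: subtract (-½)·g_2 from -½pr + 11/24qr - 1/18q + ⅛r - 55/8 → -7
  leading term 1: no divisor's leading term divides it; move -7 to the remainder.
  normal form = -7.
The normal form is nonzero, so h ∉ I. Since h minus its normal form lies in I, I + (h) = I + (n) where n = -7; decide whether this ideal is the whole ring.
Here n = -7 is a nonzero constant, hence a unit: 1 ∈ I + (h), the Gröbner basis of I + (h) is {1}, and the enlarged system has no common solution — adjoining h is inconsistent.

Ideal membership is decidable via reduction modulo a Gröbner basis.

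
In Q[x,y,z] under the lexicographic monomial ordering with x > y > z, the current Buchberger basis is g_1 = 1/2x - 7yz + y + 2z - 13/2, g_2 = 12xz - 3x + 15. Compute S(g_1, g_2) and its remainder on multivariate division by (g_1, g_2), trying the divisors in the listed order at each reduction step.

S(g_1, g_2) = 1/4x - 14yz^2 + 2yz + 4z^2 - 13z - 5/4; remainder on division = -14yz^2 + 11/2yz - 1/2y + 4z^2 - 14z + 2.

lcm(LM(g_1), LM(g_2)) = xz.
S = (lcm/LT(g_1))·g_1 − (lcm/LT(g_2))·g_2 = 1/4x - 14yz^2 + 2yz + 4z^2 - 13z - 5/4.
Reduce S modulo (g_1, g_2) in that order:
  leading term x: subtract (1/2)·g_1 from 1/4x - 14yz^2 + 2yz + 4z^2 - 13z - 5/4 → -14yz^2 + 11/2yz - 1/2y + 4z^2 - 14z + 2
  leading term yz^2: no divisor's leading term divides it; move -14yz^2 to the remainder.
  leading term yz: no divisor's leading term divides it; move 11/2yz to the remainder.
  leading term y: no divisor's leading term divides it; move -1/2y to the remainder.
  leading term z^2: no divisor's leading term divides it; move 4z^2 to the remainder.
  leading term z: no divisor's leading term divides it; move -14z to the remainder.
  leading term 1: no divisor's leading term divides it; move 2 to the remainder.
The remainder -14yz^2 + 11/2yz - 1/2y + 4z^2 - 14z + 2 is nonzero, so it would be added as the next basis element.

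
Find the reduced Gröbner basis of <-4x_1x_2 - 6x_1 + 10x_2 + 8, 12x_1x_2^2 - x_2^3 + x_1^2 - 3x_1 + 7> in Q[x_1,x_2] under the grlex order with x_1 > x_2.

f_1 = -4x_1x_2 - 6x_1 + 10x_2 + 8, LT = x_1x_2.
f_2 = 12x_1x_2^2 - x_2^3 + x_1^2 - 3x_1 + 7, LT = x_1x_2^2.

S(f_1,f_2): lcm = x_1x_2^2. S = 1/12x_2^3 - 1/12x_1^2 + 3/2x_1x_2 - 5/2x_2^2 + 1/4x_1 - 2x_2 - 7/12.
  reduce S modulo (f_1, f_2):
  remainder 1/12x_2^3 - 1/12x_1^2 - 5/2x_2^2 - 2x_1 + 7/4x_2 + 29/12 ≠ 0; add g_3 = 1/12x_2^3 - 1/12x_1^2 - 5/2x_2^2 - 2x_1 + 7/4x_2 + 29/12 to the basis.

S(f_1,g_3): lcm = x_1x_2^3. S = x_1^3 + 63/2x_1x_2^2 - 5/2x_2^3 + 24x_1^2 - 21x_1x_2 - 2x_2^2 - 29x_1.
  reduce S modulo (f_1, f_2, g_3):
  remainder x_1^3 + 43/2x_1^2 + 7/4x_2^2 + 107/8x_1 - 441/8x_2 - 64 ≠ 0; add g_4 = x_1^3 + 43/2x_1^2 + 7/4x_2^2 + 107/8x_1 - 441/8x_2 - 64 to the basis.

The other S-polynomials (S(f_2,g_3), S(f_1,g_4), S(f_2,g_4), S(g_3,g_4)) all reduce to 0 modulo the current basis, so we have a Gröbner basis.
Inter-reduce: drop elements whose leading term is divisible by another's, tail-reduce, and make monic.

G = {x_1^3 + 43/2x_1^2 + 7/4x_2^2 + 107/8x_1 - 441/8x_2 - 64, x_2^3 - x_1^2 - 30x_2^2 - 24x_1 + 21x_2 + 29, x_1x_2 + 3/2x_1 - 5/2x_2 - 2}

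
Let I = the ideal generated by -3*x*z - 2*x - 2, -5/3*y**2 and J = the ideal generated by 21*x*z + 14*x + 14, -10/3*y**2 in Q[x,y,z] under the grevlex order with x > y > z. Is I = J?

Yes, the ideals are equal.

Equality of ideals is decidable: compute both reduced Gröbner bases (unique for the ordering) and check whether they agree.
Buchberger on the first generating set:
f_1 = -3*x*z - 2*x - 2, LT = x*z.
f_2 = -5/3*y**2, LT = y**2.

The S-polynomials (S(f_1,f_2)) all reduce to 0 modulo the current basis, so we have a Gröbner basis.
Inter-reduce: drop elements whose leading term is divisible by another's, tail-reduce, and make monic.
Reduced Gröbner basis: {y**2, x*z + 2/3*x + 2/3}.

Buchberger on the second generating set:
h_1 = 21*x*z + 14*x + 14, LT = x*z.
h_2 = -10/3*y**2, LT = y**2.

The S-polynomials (S(h_1,h_2)) all reduce to 0 modulo the current basis, so we have a Gröbner basis.
Inter-reduce: drop elements whose leading term is divisible by another's, tail-reduce, and make monic.
Reduced Gröbner basis: {y**2, x*z + 2/3*x + 2/3}.

The two bases agree; hence the ideals are identical.
The same test decides containment: I ⊆ J iff every generator of I reduces to 0 modulo a Gröbner basis of J.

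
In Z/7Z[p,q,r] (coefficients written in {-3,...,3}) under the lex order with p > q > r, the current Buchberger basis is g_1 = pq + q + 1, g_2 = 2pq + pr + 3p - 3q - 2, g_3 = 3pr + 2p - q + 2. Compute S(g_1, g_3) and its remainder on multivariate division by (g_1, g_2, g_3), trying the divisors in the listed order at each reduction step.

lcm(LM(g_1), LM(g_3)) = pqr.
S = (lcm/LT(g_1))·g_1 − (lcm/LT(g_3))·g_3 = -3pq - 2q^2 + qr - 3q + r.
Reduce S modulo (g_1, g_2, g_3) in that order:
  leading term pq: subtract (-3)·g_1 from -3pq - 2q^2 + qr - 3q + r → -2q^2 + qr + r + 3
  leading term q^2: no divisor's leading term divides it; move -2q^2 to the remainder.
  leading term qr: no divisor's leading term divides it; move qr to the remainder.
  leading term r: no divisor's leading term divides it; move r to the remainder.
  leading term 1: no divisor's leading term divides it; move 3 to the remainder.
The remainder -2q^2 + qr + r + 3 is nonzero, so it would be added as the next basis element.

S(g_1, g_3) = -3pq - 2q^2 + qr - 3q + r; remainder on division = -2q^2 + qr + r + 3.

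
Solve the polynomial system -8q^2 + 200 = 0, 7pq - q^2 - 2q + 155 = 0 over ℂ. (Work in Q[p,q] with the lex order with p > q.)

{(4, -5), (-24/7, 5)}

Compute a lex Gröbner basis by Buchberger's algorithm.
f_1 = -8q^2 + 200, LT = q^2.
f_2 = 7pq - q^2 - 2q + 155, LT = pq.

S(f_1,f_2): lcm = pq^2. S = -25p + 1/7q^3 + 2/7q^2 - 155/7q.
  leading term p: no divisor's leading term divides it; move -25p to the remainder.
  leading term q^3: subtract (-1/56q)·f_1 from 1/7q^3 + 2/7q^2 - 155/7q → 2/7q^2 - 130/7q
  leading term q^2: subtract (-1/28)·f_1 from 2/7q^2 - 130/7q → -130/7q + 50/7
  leading term q: no divisor's leading term divides it; move -130/7q to the remainder.
  leading term 1: no divisor's leading term divides it; move 50/7 to the remainder.
  remainder -25p - 130/7q + 50/7 ≠ 0; add h_3 = -25p - 130/7q + 50/7 to the basis.

The other S-polynomials (S(f_1,h_3), S(f_2,h_3)) all reduce to 0 modulo the current basis, so we have a Gröbner basis.
Inter-reduce: drop elements whose leading term is divisible by another's, tail-reduce, and make monic.
Reduced Gröbner basis: {p + 26/35q - 2/7, q^2 - 25}.

Since the basis is lex-ordered, q^2 - 25 is univariate in q. Its roots are {-5, 5}. Back-substituting each root into the other basis elements fixes the other coordinates.
  q = -5: the earlier basis element becomes p - 4 = 0, giving p = 4 — point (4, -5).
  q = 5: the earlier basis element becomes p + 24/7 = 0, giving p = -24/7 — point (-24/7, 5).
Zero-dimensionality of the ideal guarantees finitely many solutions over ℂ.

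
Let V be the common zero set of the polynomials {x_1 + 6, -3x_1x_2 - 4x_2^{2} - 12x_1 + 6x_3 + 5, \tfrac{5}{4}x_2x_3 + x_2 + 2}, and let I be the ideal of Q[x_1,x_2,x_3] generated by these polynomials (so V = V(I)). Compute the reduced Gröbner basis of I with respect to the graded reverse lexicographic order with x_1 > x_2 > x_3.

f_1 = x_1 + 6, LT = x_1.
f_2 = -3x_1x_2 - 4x_2^{2} - 12x_1 + 6x_3 + 5, LT = x_1x_2.
f_3 = \tfrac{5}{4}x_2x_3 + x_2 + 2, LT = x_2x_3.

S(f_1,f_2): lcm = x_1x_2. S = -\tfrac{4}{3}x_2^{2} - 4x_1 + 6x_2 + 2x_3 + \tfrac{5}{3}.
  leading term x_2^{2}: no divisor's leading term divides it; move -\tfrac{4}{3}x_2^{2} to the remainder.
  leading term x_1: subtract (-4)·f_1 from -4x_1 + 6x_2 + 2x_3 + \tfrac{5}{3} → 6x_2 + 2x_3 + \tfrac{77}{3}
  leading term x_2: no divisor's leading term divides it; move 6x_2 to the remainder.
  leading term x_3: no divisor's leading term divides it; move 2x_3 to the remainder.
  leading term 1: no divisor's leading term divides it; move \tfrac{77}{3} to the remainder.
  remainder -\tfrac{4}{3}x_2^{2} + 6x_2 + 2x_3 + \tfrac{77}{3} ≠ 0; add g_4 = -\tfrac{4}{3}x_2^{2} + 6x_2 + 2x_3 + \tfrac{77}{3} to the basis.

S(f_2,f_3): lcm = x_1x_2x_3. S = \tfrac{4}{3}x_2^{2}x_3 - \tfrac{4}{5}x_1x_2 + 4x_1x_3 - 2x_3^{2} - \tfrac{8}{5}x_1 - \tfrac{5}{3}x_3.
  leading term x_2^{2}x_3: subtract (\tfrac{16}{15}x_2)·f_3 from \tfrac{4}{3}x_2^{2}x_3 - \tfrac{4}{5}x_1x_2 + 4x_1x_3 - 2x_3^{2} - \tfrac{8}{5}x_1 - \tfrac{5}{3}x_3 → -\tfrac{4}{5}x_1x_2 - \tfrac{16}{15}x_2^{2} + 4x_1x_3 - 2x_3^{2} - \tfrac{8}{5}x_1 - \tfrac{32}{15}x_2 - \tfrac{5}{3}x_3
  leading term x_1x_2: subtract (-\tfrac{4}{5}x_2)·f_1 from -\tfrac{4}{5}x_1x_2 - \tfrac{16}{15}x_2^{2} + 4x_1x_3 - 2x_3^{2} - \tfrac{8}{5}x_1 - \tfrac{32}{15}x_2 - \tfrac{5}{3}x_3 → -\tfrac{16}{15}x_2^{2} + 4x_1x_3 - 2x_3^{2} - \tfrac{8}{5}x_1 + \tfrac{8}{3}x_2 - \tfrac{5}{3}x_3
  leading term x_2^{2}: subtract (\tfrac{4}{5})·g_4 from -\tfrac{16}{15}x_2^{2} + 4x_1x_3 - 2x_3^{2} - \tfrac{8}{5}x_1 + \tfrac{8}{3}x_2 - \tfrac{5}{3}x_3 → 4x_1x_3 - 2x_3^{2} - \tfrac{8}{5}x_1 - \tfrac{32}{15}x_2 - \tfrac{49}{15}x_3 - \tfrac{308}{15}
  leading term x_1x_3: subtract (4x_3)·f_1 from 4x_1x_3 - 2x_3^{2} - \tfrac{8}{5}x_1 - \tfrac{32}{15}x_2 - \tfrac{49}{15}x_3 - \tfrac{308}{15} → -2x_3^{2} - \tfrac{8}{5}x_1 - \tfrac{32}{15}x_2 - \tfrac{409}{15}x_3 - \tfrac{308}{15}
  leading term x_3^{2}: no divisor's leading term divides it; move -2x_3^{2} to the remainder.
  leading term x_1: subtract (-\tfrac{8}{5})·f_1 from -\tfrac{8}{5}x_1 - \tfrac{32}{15}x_2 - \tfrac{409}{15}x_3 - \tfrac{308}{15} → -\tfrac{32}{15}x_2 - \tfrac{409}{15}x_3 - \tfrac{164}{15}
  leading term x_2: no divisor's leading term divides it; move -\tfrac{32}{15}x_2 to the remainder.
  leading term x_3: no divisor's leading term divides it; move -\tfrac{409}{15}x_3 to the remainder.
  leading term 1: no divisor's leading term divides it; move -\tfrac{164}{15} to the remainder.
  remainder -2x_3^{2} - \tfrac{32}{15}x_2 - \tfrac{409}{15}x_3 - \tfrac{164}{15} ≠ 0; add g_5 = -2x_3^{2} - \tfrac{32}{15}x_2 - \tfrac{409}{15}x_3 - \tfrac{164}{15} to the basis.

The other S-polynomials (S(f_1,f_3), S(f_1,g_4), S(f_2,g_4), S(f_3,g_4), S(f_1,g_5), S(f_2,g_5), S(f_3,g_5), S(g_4,g_5)) all reduce to 0 modulo the current basis, so we have a Gröbner basis.
Inter-reduce: drop elements whose leading term is divisible by another's, tail-reduce, and make monic.

G = {x_2^{2} - \tfrac{9}{2}x_2 - \tfrac{3}{2}x_3 - \tfrac{77}{4}, x_2x_3 + \tfrac{4}{5}x_2 + \tfrac{8}{5}, x_3^{2} + \tfrac{16}{15}x_2 + \tfrac{409}{30}x_3 + \tfrac{82}{15}, x_1 + 6}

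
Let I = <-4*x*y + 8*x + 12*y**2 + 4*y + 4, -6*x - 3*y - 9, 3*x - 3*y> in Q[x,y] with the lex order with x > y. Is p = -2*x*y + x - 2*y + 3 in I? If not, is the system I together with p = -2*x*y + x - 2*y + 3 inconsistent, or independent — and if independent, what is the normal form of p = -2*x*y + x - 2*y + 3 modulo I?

Adjoining -2*x*y + x - 2*y + 3 makes the ideal the whole ring: the system is inconsistent.

First compute the reduced Gröbner basis of I by Buchberger's algorithm.
f_1 = -4*x*y + 8*x + 12*y**2 + 4*y + 4, LT = x*y.
f_2 = -6*x - 3*y - 9, LT = x.
f_3 = 3*x - 3*y, LT = x.

S(f_1,f_2): lcm = x*y. S = -2*x - 7/2*y**2 - 5/2*y - 1.
  reduce S modulo (f_1, f_2, f_3):
  remainder -7/2*y**2 - 3/2*y + 2 ≠ 0; add h_4 = -7/2*y**2 - 3/2*y + 2 to the basis.

S(f_1,f_3): lcm = x*y. S = -2*x - 2*y**2 - y - 1.
  reduce S modulo (f_1, f_2, f_3, h_4):
  remainder 6/7*y + 6/7 ≠ 0; add h_5 = 6/7*y + 6/7 to the basis.

The other S-polynomials (S(f_2,f_3), S(f_1,h_4), S(f_2,h_4), S(f_3,h_4), S(f_1,h_5), S(f_2,h_5), S(f_3,h_5), S(h_4,h_5)) all reduce to 0 modulo the current basis, so we have a Gröbner basis.
Inter-reduce: drop elements whose leading term is divisible by another's, tail-reduce, and make monic.
Reduced Gröbner basis: {x + 1, y + 1}.
Label its elements g_1 = x + 1, g_2 = y + 1.

Reduce p = -2*x*y + x - 2*y + 3 modulo G:
  leading term x*y: subtract (-2*y)·g_1 from -2*x*y + x - 2*y + 3 → x + 3
  leading term x: subtract (1)·g_1 from x + 3 → 2
  leading term 1: no divisor's leading term divides it; move 2 to the remainder.
  normal form = 2.
The normal form is nonzero, so p ∉ I. Since p minus its normal form lies in I, I + (p) = I + (r) where r = 2; decide whether this ideal is the whole ring.
Here r = 2 is a nonzero constant, hence a unit: 1 ∈ I + (p), the Gröbner basis of I + (p) is {1}, and the enlarged system has no common solution — adjoining p is inconsistent.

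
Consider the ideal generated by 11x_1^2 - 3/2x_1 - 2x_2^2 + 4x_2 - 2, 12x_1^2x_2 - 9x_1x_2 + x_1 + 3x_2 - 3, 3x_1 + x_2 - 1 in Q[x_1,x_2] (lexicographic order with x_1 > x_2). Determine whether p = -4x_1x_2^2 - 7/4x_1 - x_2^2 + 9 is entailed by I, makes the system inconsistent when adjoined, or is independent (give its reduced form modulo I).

Adjoining -4x_1x_2^2 - 7/4x_1 - x_2^2 + 9 makes the ideal the whole ring: the system is inconsistent.

First compute the reduced Gröbner basis of I by Buchberger's algorithm.
f_1 = 11x_1^2 - 3/2x_1 - 2x_2^2 + 4x_2 - 2, LT = x_1^2.
f_2 = 12x_1^2x_2 - 9x_1x_2 + x_1 + 3x_2 - 3, LT = x_1^2x_2.
f_3 = 3x_1 + x_2 - 1, LT = x_1.

S(f_1,f_2): lcm = x_1^2x_2. S = 27/44x_1x_2 - 1/12x_1 - 2/11x_2^3 + 4/11x_2^2 - 19/44x_2 + 1/4.
  reduce S modulo (f_1, f_2, f_3):
  remainder -2/11x_2^3 + 7/44x_2^2 - 79/396x_2 + 2/9 ≠ 0; add h_4 = -2/11x_2^3 + 7/44x_2^2 - 79/396x_2 + 2/9 to the basis.

S(f_1,f_3): lcm = x_1^2. S = -1/3x_1x_2 + 13/66x_1 - 2/11x_2^2 + 4/11x_2 - 2/11.
  reduce S modulo (f_1, f_2, f_3, h_4):
  remainder -7/99x_2^2 + 37/198x_2 - 23/198 ≠ 0; add h_5 = -7/99x_2^2 + 37/198x_2 - 23/198 to the basis.

S(f_2,f_3): lcm = x_1^2x_2. S = -1/3x_1x_2^2 - 5/12x_1x_2 + 1/12x_1 + 1/4x_2 - 1/4.
  reduce S modulo (f_1, f_2, f_3, h_4, h_5):
  remainder 2647/9072x_2 - 2647/9072 ≠ 0; add h_6 = 2647/9072x_2 - 2647/9072 to the basis.

The other S-polynomials (S(f_1,h_4), S(f_2,h_4), S(f_3,h_4), S(f_1,h_5), S(f_2,h_5), S(f_3,h_5), S(h_4,h_5), S(f_1,h_6), S(f_2,h_6), S(f_3,h_6), S(h_4,h_6), S(h_5,h_6)) all reduce to 0 modulo the current basis, so we have a Gröbner basis.
Inter-reduce: drop elements whose leading term is divisible by another's, tail-reduce, and make monic.
Reduced Gröbner basis: {x_1, x_2 - 1}.
Label its elements g_1 = x_1, g_2 = x_2 - 1.

Reduce p = -4x_1x_2^2 - 7/4x_1 - x_2^2 + 9 modulo G:
  leading term x_1x_2^2: subtract (-4x_2^2)·g_1 from -4x_1x_2^2 - 7/4x_1 - x_2^2 + 9 → -7/4x_1 - x_2^2 + 9
  leading term x_1: subtract (-7/4)·g_1 from -7/4x_1 - x_2^2 + 9 → -x_2^2 + 9
  leading term x_2^2: subtract (-x_2)·g_2 from -x_2^2 + 9 → -x_2 + 9
  leading term x_2: subtract (-1)·g_2 from -x_2 + 9 → 8
  leading term 1: no divisor's leading term divides it; move 8 to the remainder.
  normal form = 8.
The normal form is nonzero, so p ∉ I. Since p minus its normal form lies in I, I + (p) = I + (r) where r = 8; decide whether this ideal is the whole ring.
Here r = 8 is a nonzero constant, hence a unit: 1 ∈ I + (p), the Gröbner basis of I + (p) is {1}, and the enlarged system has no common solution — adjoining p is inconsistent.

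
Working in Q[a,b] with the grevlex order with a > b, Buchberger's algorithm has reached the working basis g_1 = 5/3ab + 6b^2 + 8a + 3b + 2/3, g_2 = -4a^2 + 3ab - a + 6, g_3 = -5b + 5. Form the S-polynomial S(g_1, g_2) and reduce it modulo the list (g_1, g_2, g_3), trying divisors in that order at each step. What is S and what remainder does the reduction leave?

S(g_1, g_2) = 87/20ab^2 + 24/5a^2 + 31/20ab + 2/5a + 3/2b; remainder on division = 9338/125a + 9338/125.

lcm(LM(g_1), LM(g_2)) = a^2b.
S = (lcm/LT(g_1))·g_1 − (lcm/LT(g_2))·g_2 = 87/20ab^2 + 24/5a^2 + 31/20ab + 2/5a + 3/2b.
Reduce S modulo (g_1, g_2, g_3) in that order:
  leading term ab^2: subtract (261/100b)·g_1 from 87/20ab^2 + 24/5a^2 + 31/20ab + 2/5a + 3/2b → -783/50b^3 + 24/5a^2 - 1933/100ab - 783/100b^2 + 2/5a - 6/25b
  leading term b^3: subtract (783/250b^2)·g_3 from -783/50b^3 + 24/5a^2 - 1933/100ab - 783/100b^2 + 2/5a - 6/25b → 24/5a^2 - 1933/100ab - 2349/100b^2 + 2/5a - 6/25b
  leading term a^2: subtract (-6/5)·g_2 from 24/5a^2 - 1933/100ab - 2349/100b^2 + 2/5a - 6/25b → -1573/100ab - 2349/100b^2 - 4/5a - 6/25b + 36/5
  leading term ab: subtract (-4719/500)·g_1 from -1573/100ab - 2349/100b^2 - 4/5a - 6/25b + 36/5 → 16569/500b^2 + 9338/125a + 14037/500b + 3373/250
  leading term b^2: subtract (-16569/2500b)·g_3 from 16569/500b^2 + 9338/125a + 14037/500b + 3373/250 → 9338/125a + 15303/250b + 3373/250
  leading term a: no divisor's leading term divides it; move 9338/125a to the remainder.
  leading term b: subtract (-15303/1250)·g_3 from 15303/250b + 3373/250 → 9338/125
  leading term 1: no divisor's leading term divides it; move 9338/125 to the remainder.
The remainder 9338/125a + 9338/125 is nonzero, so it would be added as the next basis element.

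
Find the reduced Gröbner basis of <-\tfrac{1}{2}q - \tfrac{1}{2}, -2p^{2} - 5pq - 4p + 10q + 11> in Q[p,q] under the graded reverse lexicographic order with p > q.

The reduced Gröbner basis is the canonical form of the ideal for this ordering.

f_1 = -\tfrac{1}{2}q - \tfrac{1}{2}, LT = q.
f_2 = -2p^{2} - 5pq - 4p + 10q + 11, LT = p^{2}.

The S-polynomials (S(f_1,f_2)) all reduce to 0 modulo the current basis, so we have a Gröbner basis.

G = {p^{2} - \tfrac{1}{2}p - \tfrac{1}{2}, q + 1}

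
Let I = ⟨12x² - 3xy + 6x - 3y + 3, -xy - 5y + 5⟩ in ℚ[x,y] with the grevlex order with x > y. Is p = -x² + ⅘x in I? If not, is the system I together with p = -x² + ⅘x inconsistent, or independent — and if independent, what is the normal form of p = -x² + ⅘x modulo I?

First compute the reduced Gröbner basis of I by Buchberger's algorithm.
f_1 = 12x² - 3xy + 6x - 3y + 3, LT = x².
f_2 = -xy - 5y + 5, LT = xy.

S(f_1,f_2): lcm = x²y. S = -¼xy² - 9/2xy - ¼y² + 5x + ¼y.
  leading term xy²: subtract (¼y)·f_2 from -¼xy² - 9/2xy - ¼y² + 5x + ¼y → -9/2xy + y² + 5x - y
  leading term xy: subtract (9/2)·f_2 from -9/2xy + y² + 5x - y → y² + 5x + 43/2y - 45/2
  leading term y²: no divisor's leading term divides it; move y² to the remainder.
  leading term x: no divisor's leading term divides it; move 5x to the remainder.
  leading term y: no divisor's leading term divides it; move 43/2y to the remainder.
  leading term 1: no divisor's leading term divides it; move -45/2 to the remainder.
  remainder y² + 5x + 43/2y - 45/2 ≠ 0; add h_3 = y² + 5x + 43/2y - 45/2 to the basis.

The other S-polynomials (S(f_1,h_3), S(f_2,h_3)) all reduce to 0 modulo the current basis, so we have a Gröbner basis.
Inter-reduce: drop elements whose leading term is divisible by another's, tail-reduce, and make monic.
Reduced Gröbner basis: {x² + ½x + y - 1, xy + 5y - 5, y² + 5x + 43/2y - 45/2}.
Label its elements g_1 = x² + ½x + y - 1, g_2 = xy + 5y - 5, g_3 = y² + 5x + 43/2y - 45/2.

Reduce p = -x² + ⅘x modulo G:
  leading term x²: subtract (-1)·g_1 from -x² + ⅘x → 13/10x + y - 1
  leading term x: no divisor's leading term divides it; move 13/10x to the remainder.
  leading term y: no divisor's leading term divides it; move y to the remainder.
  leading term 1: no divisor's leading term divides it; move -1 to the remainder.
  normal form = 13/10x + y - 1.
The normal form is nonzero, so p ∉ I. Since p minus its normal form lies in I, I + (p) = I + (r) where r = 13/10x + y - 1; decide whether this ideal is the whole ring.
Run Buchberger on G together with r (pairs among the g_i already reduce to 0 since G is a Gröbner basis):
g_1 = x² + ½x + y - 1, LT = x².
g_2 = xy + 5y - 5, LT = xy.
g_3 = y² + 5x + 43/2y - 45/2, LT = y².
r = 13/10x + y - 1, LT = x.

S(g_1,r): lcm = x². S = -10/13xy + 33/26x + y - 1.
  leading term xy: subtract (-10/13)·g_2 from -10/13xy + 33/26x + y - 1 → 33/26x + 63/13y - 63/13
  leading term x: subtract (165/169)·r from 33/26x + 63/13y - 63/13 → 654/169y - 654/169
  leading term y: no divisor's leading term divides it; move 654/169y to the remainder.
  leading term 1: no divisor's leading term divides it; move -654/169 to the remainder.
  remainder 654/169y - 654/169 ≠ 0; add m_5 = 654/169y - 654/169 to the basis.

The other S-polynomials (S(g_1,g_2), S(g_1,g_3), S(g_2,g_3), S(g_2,r), S(g_3,r), S(g_1,m_5), S(g_2,m_5), S(g_3,m_5), S(r,m_5)) all reduce to 0 modulo the current basis, so we have a Gröbner basis.
Inter-reduce: drop elements whose leading term is divisible by another's, tail-reduce, and make monic.
Reduced Gröbner basis: {x, y - 1}.
The reduced Gröbner basis of I + (p) is {x, y - 1} ≠ {1}, a proper ideal, so the enlarged system stays consistent: p is independent of I, with normal form 13/10x + y - 1.

-x² + ⅘x is independent of I; its normal form modulo I is 13/10x + y - 1.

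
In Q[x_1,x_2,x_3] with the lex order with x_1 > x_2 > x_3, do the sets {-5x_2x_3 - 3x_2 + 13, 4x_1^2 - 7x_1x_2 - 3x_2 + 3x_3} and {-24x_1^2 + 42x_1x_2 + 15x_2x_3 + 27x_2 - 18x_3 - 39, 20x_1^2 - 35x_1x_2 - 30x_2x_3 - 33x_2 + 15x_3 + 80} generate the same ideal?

For a fixed monomial order, each ideal has a unique reduced Gröbner basis; comparing bases decides equality.
Buchberger on the first generating set:
f_1 = -5x_2x_3 - 3x_2 + 13, LT = x_2x_3.
f_2 = 4x_1^2 - 7x_1x_2 - 3x_2 + 3x_3, LT = x_1^2.

The S-polynomials (S(f_1,f_2)) all reduce to 0 modulo the current basis, so we have a Gröbner basis.
Inter-reduce: drop elements whose leading term is divisible by another's, tail-reduce, and make monic.
Reduced Gröbner basis: {x_1^2 - 7/4x_1x_2 - 3/4x_2 + 3/4x_3, x_2x_3 + 3/5x_2 - 13/5}.

Buchberger on the second generating set:
h_1 = -24x_1^2 + 42x_1x_2 + 15x_2x_3 + 27x_2 - 18x_3 - 39, LT = x_1^2.
h_2 = 20x_1^2 - 35x_1x_2 - 30x_2x_3 - 33x_2 + 15x_3 + 80, LT = x_1^2.

S(h_1,h_2): lcm = x_1^2. S = 7/8x_2x_3 + 21/40x_2 - 19/8.
  reduce S modulo (h_1, h_2):
  remainder 7/8x_2x_3 + 21/40x_2 - 19/8 ≠ 0; add k_3 = 7/8x_2x_3 + 21/40x_2 - 19/8 to the basis.

The other S-polynomials (S(h_1,k_3), S(h_2,k_3)) all reduce to 0 modulo the current basis, so we have a Gröbner basis.
Inter-reduce: drop elements whose leading term is divisible by another's, tail-reduce, and make monic.
Reduced Gröbner basis: {x_1^2 - 7/4x_1x_2 - 3/4x_2 + 3/4x_3 - 1/14, x_2x_3 + 3/5x_2 - 19/7}.

The bases are distinct; the ideals are different.

No, the ideals differ.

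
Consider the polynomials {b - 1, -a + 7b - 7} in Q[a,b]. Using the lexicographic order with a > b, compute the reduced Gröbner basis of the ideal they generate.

f_1 = b - 1, LT = b.
f_2 = -a + 7b - 7, LT = a.

The S-polynomials (S(f_1,f_2)) all reduce to 0 modulo the current basis, so we have a Gröbner basis.

G = {a, b - 1}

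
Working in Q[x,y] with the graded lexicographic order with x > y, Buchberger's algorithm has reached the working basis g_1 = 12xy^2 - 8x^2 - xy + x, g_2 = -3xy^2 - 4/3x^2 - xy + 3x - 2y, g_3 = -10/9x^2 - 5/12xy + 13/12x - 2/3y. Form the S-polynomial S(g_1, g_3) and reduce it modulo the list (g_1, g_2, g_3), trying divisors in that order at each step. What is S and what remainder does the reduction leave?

S(g_1, g_3) = -3/8xy^3 - 2/3x^3 - 1/12x^2y + 39/40xy^2 - 3/5y^3 + 1/12x^2; remainder on division = -3/5y^3 + 2/5xy + 1/20y^2 - 1/20y.

lcm(LM(g_1), LM(g_3)) = x^2y^2.
S = (lcm/LT(g_1))·g_1 − (lcm/LT(g_3))·g_3 = -3/8xy^3 - 2/3x^3 - 1/12x^2y + 39/40xy^2 - 3/5y^3 + 1/12x^2.
Reduce S modulo (g_1, g_2, g_3) in that order:
  leading term xy^3: subtract (-1/32y)·g_1 from -3/8xy^3 - 2/3x^3 - 1/12x^2y + 39/40xy^2 - 3/5y^3 + 1/12x^2 → -2/3x^3 - 1/3x^2y + 151/160xy^2 - 3/5y^3 + 1/12x^2 + 1/32xy
  leading term x^3: subtract (3/5x)·g_3 from -2/3x^3 - 1/3x^2y + 151/160xy^2 - 3/5y^3 + 1/12x^2 + 1/32xy → -1/12x^2y + 151/160xy^2 - 3/5y^3 - 17/30x^2 + 69/160xy
  leading term x^2y: subtract (3/40y)·g_3 from -1/12x^2y + 151/160xy^2 - 3/5y^3 - 17/30x^2 + 69/160xy → 39/40xy^2 - 3/5y^3 - 17/30x^2 + 7/20xy + 1/20y^2
  leading term xy^2: subtract (13/160)·g_1 from 39/40xy^2 - 3/5y^3 - 17/30x^2 + 7/20xy + 1/20y^2 → -3/5y^3 + 1/12x^2 + 69/160xy + 1/20y^2 - 13/160x
  leading term y^3: no divisor's leading term divides it; move -3/5y^3 to the remainder.
  leading term x^2: subtract (-3/40)·g_3 from 1/12x^2 + 69/160xy + 1/20y^2 - 13/160x → 2/5xy + 1/20y^2 - 1/20y
  leading term xy: no divisor's leading term divides it; move 2/5xy to the remainder.
  leading term y^2: no divisor's leading term divides it; move 1/20y^2 to the remainder.
  leading term y: no divisor's leading term divides it; move -1/20y to the remainder.
The remainder -3/5y^3 + 2/5xy + 1/20y^2 - 1/20y is nonzero, so it would be added as the next basis element.
This is the inner loop of Buchberger's algorithm — each nonzero remainder becomes a new basis element.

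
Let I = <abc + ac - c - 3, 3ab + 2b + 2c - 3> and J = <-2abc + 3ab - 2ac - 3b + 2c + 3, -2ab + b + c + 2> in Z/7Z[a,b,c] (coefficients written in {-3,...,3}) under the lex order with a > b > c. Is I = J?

Equality of ideals is decidable: compute both reduced Gröbner bases (unique for the ordering) and check whether they agree.
Buchberger on the first generating set:
f_1 = abc + ac - c - 3, LT = abc.
f_2 = 3ab + 2b + 2c - 3, LT = ab.

S(f_1,f_2): lcm = abc. S = ac - 3bc - 3c^2 - 3.
  reduce S modulo (f_1, f_2):
  remainder ac - 3bc - 3c^2 - 3 ≠ 0; add g_3 = ac - 3bc - 3c^2 - 3 to the basis.

S(f_1,g_3): lcm = abc. S = ac + 3b^2c + 3bc^2 + 3b - c - 3.
  reduce S modulo (f_1, f_2, g_3):
  remainder 3b^2c + 3bc^2 + 3bc + 3b + 3c^2 - c ≠ 0; add g_4 = 3b^2c + 3bc^2 + 3bc + 3b + 3c^2 - c to the basis.

The other S-polynomials (S(f_2,g_3), S(f_1,g_4), S(f_2,g_4), S(g_3,g_4)) all reduce to 0 modulo the current basis, so we have a Gröbner basis.
Inter-reduce: drop elements whose leading term is divisible by another's, tail-reduce, and make monic.
Reduced Gröbner basis: {ab + 3b + 3c - 1, ac - 3bc - 3c^2 - 3, b^2c + bc^2 + bc + b + c^2 + 2c}.

Buchberger on the second generating set:
h_1 = -2abc + 3ab - 2ac - 3b + 2c + 3, LT = abc.
h_2 = -2ab + b + c + 2, LT = ab.

S(h_1,h_2): lcm = abc. S = 2ab + ac - 3bc - 2b - 3c^2 + 2.
  reduce S modulo (h_1, h_2):
  remainder ac - 3bc - b - 3c^2 + c - 3 ≠ 0; add k_3 = ac - 3bc - b - 3c^2 + c - 3 to the basis.

S(h_1,k_3): lcm = abc. S = 2ab + ac + 3b^2c + b^2 + 3bc^2 - bc + b - c + 2.
  reduce S modulo (h_1, h_2, k_3):
  remainder 3b^2c + b^2 + 3bc^2 + 2bc + 3b + 3c^2 - c ≠ 0; add k_4 = 3b^2c + b^2 + 3bc^2 + 2bc + 3b + 3c^2 - c to the basis.

The other S-polynomials (S(h_2,k_3), S(h_1,k_4), S(h_2,k_4), S(k_3,k_4)) all reduce to 0 modulo the current basis, so we have a Gröbner basis.
Inter-reduce: drop elements whose leading term is divisible by another's, tail-reduce, and make monic.
Reduced Gröbner basis: {ab + 3b + 3c - 1, ac - 3bc - b - 3c^2 + c - 3, b^2c - 2b^2 + bc^2 + 3bc + b + c^2 + 2c}.

These differ, so the ideals are not equal.

No, the ideals differ.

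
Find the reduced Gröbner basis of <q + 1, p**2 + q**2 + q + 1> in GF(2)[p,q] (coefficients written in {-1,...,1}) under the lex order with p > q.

f_1 = q + 1, LT = q.
f_2 = p**2 + q**2 + q + 1, LT = p**2.

The S-polynomials (S(f_1,f_2)) all reduce to 0 modulo the current basis, so we have a Gröbner basis.

G = {p**2 + 1, q + 1}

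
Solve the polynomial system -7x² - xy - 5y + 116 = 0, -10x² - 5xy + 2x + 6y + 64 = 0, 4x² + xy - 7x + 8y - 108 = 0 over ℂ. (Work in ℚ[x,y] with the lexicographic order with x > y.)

{(-4, 4)}

Compute a lex Gröbner basis by Buchberger's algorithm.
f_1 = -7x² - xy - 5y + 116, LT = x².
f_2 = -10x² - 5xy + 2x + 6y + 64, LT = x².
f_3 = 4x² + xy - 7x + 8y - 108, LT = x².

S(f_1,f_2): lcm = x². S = -5/14xy + ⅕x + 46/35y - 356/35.
  leading term xy: no divisor's leading term divides it; move -5/14xy to the remainder.
  leading term x: no divisor's leading term divides it; move ⅕x to the remainder.
  leading term y: no divisor's leading term divides it; move 46/35y to the remainder.
  leading term 1: no divisor's leading term divides it; move -356/35 to the remainder.
  remainder -5/14xy + ⅕x + 46/35y - 356/35 ≠ 0; add h_4 = -5/14xy + ⅕x + 46/35y - 356/35 to the basis.

S(f_1,f_3): lcm = x². S = -3/28xy + 7/4x - 9/7y + 73/7.
  leading term xy: subtract (3/10)·h_4 from -3/28xy + 7/4x - 9/7y + 73/7 → 169/100x - 42/25y + 337/25
  leading term x: no divisor's leading term divides it; move 169/100x to the remainder.
  leading term y: no divisor's leading term divides it; move -42/25y to the remainder.
  leading term 1: no divisor's leading term divides it; move 337/25 to the remainder.
  remainder 169/100x - 42/25y + 337/25 ≠ 0; add h_5 = 169/100x - 42/25y + 337/25 to the basis.

S(f_1,h_4): lcm = x²y. S = 14/25x² + 1/7xy² + 92/25xy - 712/25x + 5/7y² - 116/7y.
  leading term x²: subtract (-2/25)·f_1 from 14/25x² + 1/7xy² + 92/25xy - 712/25x + 5/7y² - 116/7y → 1/7xy² + 18/5xy - 712/25x + 5/7y² - 594/35y + 232/25
  leading term xy²: subtract (-⅖y)·h_4 from 1/7xy² + 18/5xy - 712/25x + 5/7y² - 594/35y + 232/25 → 92/25xy - 712/25x + 31/25y² - 526/25y + 232/25
  leading term xy: subtract (-1288/125)·h_4 from 92/25xy - 712/25x + 31/25y² - 526/25y + 232/25 → -16512/625x + 31/25y² - 4686/625y - 59704/625
  leading term x: subtract (-66048/4225)·h_5 from -16512/625x + 31/25y² - 4686/625y - 59704/625 → 31/25y² - 142638/4225y + 486728/4225
  leading term y²: no divisor's leading term divides it; move 31/25y² to the remainder.
  leading term y: no divisor's leading term divides it; move -142638/4225y to the remainder.
  leading term 1: no divisor's leading term divides it; move 486728/4225 to the remainder.
  remainder 31/25y² - 142638/4225y + 486728/4225 ≠ 0; add h_6 = 31/25y² - 142638/4225y + 486728/4225 to the basis.

S(f_3,h_4): lcm = x²y. S = 14/25x² + ¼xy² + 193/100xy - 712/25x + 2y² - 27y.
  leading term x²: subtract (-2/25)·f_1 from 14/25x² + ¼xy² + 193/100xy - 712/25x + 2y² - 27y → ¼xy² + 37/20xy - 712/25x + 2y² - 137/5y + 232/25
  leading term xy²: subtract (-7/10y)·h_4 from ¼xy² + 37/20xy - 712/25x + 2y² - 137/5y + 232/25 → 199/100xy - 712/25x + 73/25y² - 863/25y + 232/25
  leading term xy: subtract (-1393/250)·h_4 from 199/100xy - 712/25x + 73/25y² - 863/25y + 232/25 → -34207/1250x + 73/25y² - 16998/625y - 29622/625
  leading term x: subtract (-68414/4225)·h_5 from -34207/1250x + 73/25y² - 16998/625y - 29622/625 → 73/25y² - 229842/4225y + 721976/4225
  leading term y²: subtract (73/31)·h_6 from 73/25y² - 229842/4225y + 721976/4225 → 3287472/130975y - 13149888/130975
  leading term y: no divisor's leading term divides it; move 3287472/130975y to the remainder.
  leading term 1: no divisor's leading term divides it; move -13149888/130975 to the remainder.
  remainder 3287472/130975y - 13149888/130975 ≠ 0; add h_7 = 3287472/130975y - 13149888/130975 to the basis.

The other S-polynomials (S(f_2,f_3), S(f_2,h_4), S(f_1,h_5), S(f_2,h_5), S(f_3,h_5), S(h_4,h_5), S(f_1,h_6), S(f_2,h_6), S(f_3,h_6), S(h_4,h_6), S(h_5,h_6), S(f_1,h_7), S(f_2,h_7), S(f_3,h_7), S(h_4,h_7), S(h_5,h_7), S(h_6,h_7)) all reduce to 0 modulo the current basis, so we have a Gröbner basis.
Inter-reduce: drop elements whose leading term is divisible by another's, tail-reduce, and make monic.
Reduced Gröbner basis: {x + 4, y - 4}.

Since the basis is lex-ordered, y - 4 is univariate in y. Its roots are {4}. Back-substituting each root into the other basis elements fixes the other coordinates.
  y = 4: the earlier basis element becomes x + 4 = 0, giving x = -4 — point (-4, 4).
Check: every point annihilates each of the original generators.
This is the nonlinear analogue of row-reducing a linear system.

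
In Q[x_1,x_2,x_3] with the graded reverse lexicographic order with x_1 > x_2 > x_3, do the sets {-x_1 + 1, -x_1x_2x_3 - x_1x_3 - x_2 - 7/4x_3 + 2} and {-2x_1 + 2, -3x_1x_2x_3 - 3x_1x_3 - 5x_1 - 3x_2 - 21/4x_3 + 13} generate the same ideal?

No, the ideals differ.

Two ideals are equal iff their reduced Gröbner bases coincide (the reduced basis is unique for a fixed ordering).
Buchberger on the first generating set:
f_1 = -x_1 + 1, LT = x_1.
f_2 = -x_1x_2x_3 - x_1x_3 - x_2 - 7/4x_3 + 2, LT = x_1x_2x_3.

S(f_1,f_2): lcm = x_1x_2x_3. S = -x_1x_3 - x_2x_3 - x_2 - 7/4x_3 + 2.
  leading term x_1x_3: subtract (x_3)·f_1 from -x_1x_3 - x_2x_3 - x_2 - 7/4x_3 + 2 → -x_2x_3 - x_2 - 11/4x_3 + 2
  leading term x_2x_3: no divisor's leading term divides it; move -x_2x_3 to the remainder.
  leading term x_2: no divisor's leading term divides it; move -x_2 to the remainder.
  leading term x_3: no divisor's leading term divides it; move -11/4x_3 to the remainder.
  leading term 1: no divisor's leading term divides it; move 2 to the remainder.
  remainder -x_2x_3 - x_2 - 11/4x_3 + 2 ≠ 0; add g_3 = -x_2x_3 - x_2 - 11/4x_3 + 2 to the basis.

The other S-polynomials (S(f_1,g_3), S(f_2,g_3)) all reduce to 0 modulo the current basis, so we have a Gröbner basis.
Inter-reduce: drop elements whose leading term is divisible by another's, tail-reduce, and make monic.
Reduced Gröbner basis: {x_2x_3 + x_2 + 11/4x_3 - 2, x_1 - 1}.

Buchberger on the second generating set:
h_1 = -2x_1 + 2, LT = x_1.
h_2 = -3x_1x_2x_3 - 3x_1x_3 - 5x_1 - 3x_2 - 21/4x_3 + 13, LT = x_1x_2x_3.

S(h_1,h_2): lcm = x_1x_2x_3. S = -x_1x_3 - x_2x_3 - 5/3x_1 - x_2 - 7/4x_3 + 13/3.
  leading term x_1x_3: subtract (1/2x_3)·h_1 from -x_1x_3 - x_2x_3 - 5/3x_1 - x_2 - 7/4x_3 + 13/3 → -x_2x_3 - 5/3x_1 - x_2 - 11/4x_3 + 13/3
  leading term x_2x_3: no divisor's leading term divides it; move -x_2x_3 to the remainder.
  leading term x_1: subtract (5/6)·h_1 from -5/3x_1 - x_2 - 11/4x_3 + 13/3 → -x_2 - 11/4x_3 + 8/3
  leading term x_2: no divisor's leading term divides it; move -x_2 to the remainder.
  leading term x_3: no divisor's leading term divides it; move -11/4x_3 to the remainder.
  leading term 1: no divisor's leading term divides it; move 8/3 to the remainder.
  remainder -x_2x_3 - x_2 - 11/4x_3 + 8/3 ≠ 0; add k_3 = -x_2x_3 - x_2 - 11/4x_3 + 8/3 to the basis.

The other S-polynomials (S(h_1,k_3), S(h_2,k_3)) all reduce to 0 modulo the current basis, so we have a Gröbner basis.
Inter-reduce: drop elements whose leading term is divisible by another's, tail-reduce, and make monic.
Reduced Gröbner basis: {x_2x_3 + x_2 + 11/4x_3 - 8/3, x_1 - 1}.

The bases are distinct; the ideals are different.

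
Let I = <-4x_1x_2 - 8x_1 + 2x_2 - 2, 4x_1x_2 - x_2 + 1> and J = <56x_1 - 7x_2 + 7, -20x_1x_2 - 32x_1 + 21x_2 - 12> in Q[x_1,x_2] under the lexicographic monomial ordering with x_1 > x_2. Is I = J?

Since reduced Gröbner bases are canonical representatives of ideals under a given ordering, it suffices to compute and compare them.
Buchberger on the first generating set:
f_1 = -4x_1x_2 - 8x_1 + 2x_2 - 2, LT = x_1x_2.
f_2 = 4x_1x_2 - x_2 + 1, LT = x_1x_2.

S(f_1,f_2): lcm = x_1x_2. S = 2x_1 - 1/4x_2 + 1/4.
  leading term x_1: no divisor's leading term divides it; move 2x_1 to the remainder.
  leading term x_2: no divisor's leading term divides it; move -1/4x_2 to the remainder.
  leading term 1: no divisor's leading term divides it; move 1/4 to the remainder.
  remainder 2x_1 - 1/4x_2 + 1/4 ≠ 0; add g_3 = 2x_1 - 1/4x_2 + 1/4 to the basis.

S(f_1,g_3): lcm = x_1x_2. S = 2x_1 + 1/8x_2^2 - 5/8x_2 + 1/2.
  leading term x_1: subtract (1)·g_3 from 2x_1 + 1/8x_2^2 - 5/8x_2 + 1/2 → 1/8x_2^2 - 3/8x_2 + 1/4
  leading term x_2^2: no divisor's leading term divides it; move 1/8x_2^2 to the remainder.
  leading term x_2: no divisor's leading term divides it; move -3/8x_2 to the remainder.
  leading term 1: no divisor's leading term divides it; move 1/4 to the remainder.
  remainder 1/8x_2^2 - 3/8x_2 + 1/4 ≠ 0; add g_4 = 1/8x_2^2 - 3/8x_2 + 1/4 to the basis.

The other S-polynomials (S(f_2,g_3), S(f_1,g_4), S(f_2,g_4), S(g_3,g_4)) all reduce to 0 modulo the current basis, so we have a Gröbner basis.
Inter-reduce: drop elements whose leading term is divisible by another's, tail-reduce, and make monic.
Reduced Gröbner basis: {x_1 - 1/8x_2 + 1/8, x_2^2 - 3x_2 + 2}.

Buchberger on the second generating set:
h_1 = 56x_1 - 7x_2 + 7, LT = x_1.
h_2 = -20x_1x_2 - 32x_1 + 21x_2 - 12, LT = x_1x_2.

S(h_1,h_2): lcm = x_1x_2. S = -8/5x_1 - 1/8x_2^2 + 47/40x_2 - 3/5.
  leading term x_1: subtract (-1/35)·h_1 from -8/5x_1 - 1/8x_2^2 + 47/40x_2 - 3/5 → -1/8x_2^2 + 39/40x_2 - 2/5
  leading term x_2^2: no divisor's leading term divides it; move -1/8x_2^2 to the remainder.
  leading term x_2: no divisor's leading term divides it; move 39/40x_2 to the remainder.
  leading term 1: no divisor's leading term divides it; move -2/5 to the remainder.
  remainder -1/8x_2^2 + 39/40x_2 - 2/5 ≠ 0; add k_3 = -1/8x_2^2 + 39/40x_2 - 2/5 to the basis.

The other S-polynomials (S(h_1,k_3), S(h_2,k_3)) all reduce to 0 modulo the current basis, so we have a Gröbner basis.
Inter-reduce: drop elements whose leading term is divisible by another's, tail-reduce, and make monic.
Reduced Gröbner basis: {x_1 - 1/8x_2 + 1/8, x_2^2 - 39/5x_2 + 16/5}.

Since the reduced bases disagree, the two ideals are not the same.

No, the ideals differ.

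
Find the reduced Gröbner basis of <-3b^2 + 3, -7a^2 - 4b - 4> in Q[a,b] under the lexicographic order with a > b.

G = {a^2 + 4/7b + 4/7, b^2 - 1}

f_1 = -3b^2 + 3, LT = b^2.
f_2 = -7a^2 - 4b - 4, LT = a^2.

The S-polynomials (S(f_1,f_2)) all reduce to 0 modulo the current basis, so we have a Gröbner basis.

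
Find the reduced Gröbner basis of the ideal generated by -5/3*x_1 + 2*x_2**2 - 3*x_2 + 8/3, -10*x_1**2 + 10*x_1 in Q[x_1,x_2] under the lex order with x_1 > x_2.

The reduced Gröbner basis is the canonical form of the ideal for this ordering.

f_1 = -5/3*x_1 + 2*x_2**2 - 3*x_2 + 8/3, LT = x_1.
f_2 = -10*x_1**2 + 10*x_1, LT = x_1**2.

S(f_1,f_2): lcm = x_1**2. S = -6/5*x_1*x_2**2 + 9/5*x_1*x_2 - 3/5*x_1.
  reduce S modulo (f_1, f_2):
  remainder -36/25*x_2**4 + 108/25*x_2**3 - 147/25*x_2**2 + 99/25*x_2 - 24/25 ≠ 0; add g_3 = -36/25*x_2**4 + 108/25*x_2**3 - 147/25*x_2**2 + 99/25*x_2 - 24/25 to the basis.

The other S-polynomials (S(f_1,g_3), S(f_2,g_3)) all reduce to 0 modulo the current basis, so we have a Gröbner basis.
Inter-reduce: drop elements whose leading term is divisible by another's, tail-reduce, and make monic.

G = {x_1 - 6/5*x_2**2 + 9/5*x_2 - 8/5, x_2**4 - 3*x_2**3 + 49/12*x_2**2 - 11/4*x_2 + 2/3}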